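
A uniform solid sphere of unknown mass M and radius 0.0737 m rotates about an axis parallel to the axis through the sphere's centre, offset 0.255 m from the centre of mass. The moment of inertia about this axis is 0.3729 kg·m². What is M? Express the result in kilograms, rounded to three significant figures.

5.55

I = I_cm + Md² = (2/5)MR² + Md² = M·[0.4·(0.0737)² + (0.255)²] = M·0.067198.
So M = 0.3729 / 0.067198 = 5.5493 kg.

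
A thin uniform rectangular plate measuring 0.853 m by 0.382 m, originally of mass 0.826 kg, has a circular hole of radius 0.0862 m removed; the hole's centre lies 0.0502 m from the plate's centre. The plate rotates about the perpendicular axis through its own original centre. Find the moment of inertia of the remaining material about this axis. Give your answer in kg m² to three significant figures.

Unpierced body about its centre: I₀ = (1/12)M(a²+b²) = (1/12)(0.826)[(0.853)² + (0.382)²] = 0.060128 kg m².
The removed disk has mass m = M·πr²/(ab) = (0.826)·π(0.0862)²/(0.853·0.382) = 0.059174 kg (same uniform areal density).
Its moment of inertia about the rotation axis (parallel-axis theorem): I_hole = (1/2)mr² + md² = (1/2)(0.059174)(0.0862)² + (0.059174)(0.0502)² = 0.00036897 kg m².
Treating the hole as negative mass, I = I₀ − I_hole = 0.060128 − 0.00036897 = 0.059759 kg m².

0.0598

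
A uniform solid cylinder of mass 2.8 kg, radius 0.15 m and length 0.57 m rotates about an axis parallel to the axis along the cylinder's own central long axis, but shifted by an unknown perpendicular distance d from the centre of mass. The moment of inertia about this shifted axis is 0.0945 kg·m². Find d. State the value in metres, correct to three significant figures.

0.150

About the centre-of-mass axis, I_cm = (1/2)MR² = (1/2)(2.8)(0.15)² = 0.0315 kg·m².
Parallel axis theorem: I = I_cm + Md², so Md² = 0.0945 − 0.0315 = 0.063 kg·m².
d = √(0.063 / 2.8) = 0.15 m.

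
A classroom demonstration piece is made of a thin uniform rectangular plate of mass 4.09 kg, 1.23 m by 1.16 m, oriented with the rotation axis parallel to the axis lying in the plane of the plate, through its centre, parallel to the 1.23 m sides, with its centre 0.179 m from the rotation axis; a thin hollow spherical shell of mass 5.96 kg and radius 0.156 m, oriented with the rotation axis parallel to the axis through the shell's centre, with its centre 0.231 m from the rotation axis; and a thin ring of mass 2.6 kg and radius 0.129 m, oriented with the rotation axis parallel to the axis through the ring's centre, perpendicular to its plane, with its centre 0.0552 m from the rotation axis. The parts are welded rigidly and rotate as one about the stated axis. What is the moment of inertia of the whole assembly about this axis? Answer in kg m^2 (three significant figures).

1.06

Rectangular plate: I_cm = (1/12)Mb² = (1/12)(4.09)(1.16)² = 0.45863 kg m^2; centre at d = 0.179 m, so the parallel axis theorem gives I = 0.45863 + (4.09)(0.179)² = 0.58967 kg m^2.
Spherical shell: I_cm = (2/3)MR² = (2/3)(5.96)(0.156)² = 0.096695 kg m^2; centre at d = 0.231 m, so the parallel axis theorem gives I = 0.096695 + (5.96)(0.231)² = 0.41473 kg m^2.
Thin ring: I_cm = MR² = (2.6)(0.129)² = 0.043267 kg m^2; centre at d = 0.0552 m, so the parallel axis theorem gives I = 0.043267 + (2.6)(0.0552)² = 0.051189 kg m^2.
Total I = 0.58967 + 0.41473 + 0.051189 = 1.0556 kg m^2.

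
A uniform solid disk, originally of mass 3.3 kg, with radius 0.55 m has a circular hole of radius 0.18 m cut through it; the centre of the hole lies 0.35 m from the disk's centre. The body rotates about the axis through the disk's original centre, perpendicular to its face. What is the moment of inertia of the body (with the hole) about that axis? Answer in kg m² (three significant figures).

Unpierced body about its centre: I₀ = (1/2)MR² = (1/2)(3.3)(0.55)² = 0.49913 kg m².
The removed disk has mass m = M·(r/R)² = (3.3)(0.18/0.55)² = 0.35345 kg (same uniform areal density).
Its moment of inertia about the rotation axis (parallel-axis theorem): I_hole = (1/2)mr² + md² = (1/2)(0.35345)(0.18)² + (0.35345)(0.35)² = 0.049024 kg m².
Treating the hole as negative mass, I = I₀ − I_hole = 0.49913 − 0.049024 = 0.4501 kg m².

0.450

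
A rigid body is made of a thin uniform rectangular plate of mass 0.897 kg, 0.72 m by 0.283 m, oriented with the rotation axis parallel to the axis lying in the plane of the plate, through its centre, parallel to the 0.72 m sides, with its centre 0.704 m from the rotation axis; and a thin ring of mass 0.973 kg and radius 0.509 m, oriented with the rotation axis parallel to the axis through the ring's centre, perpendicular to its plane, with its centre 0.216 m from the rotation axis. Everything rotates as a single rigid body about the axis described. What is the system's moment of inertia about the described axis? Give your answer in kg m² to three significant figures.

0.748

Rectangular plate: I_cm = (1/12)Mb² = (1/12)(0.897)(0.283)² = 0.0059867 kg m²; centre at d = 0.704 m, so I = I_cm + Md² gives I = 0.0059867 + (0.897)(0.704)² = 0.45055 kg m².
Thin ring: I_cm = MR² = (0.973)(0.509)² = 0.25209 kg m²; centre at d = 0.216 m, so I = I_cm + Md² gives I = 0.25209 + (0.973)(0.216)² = 0.29748 kg m².
Total I = 0.45055 + 0.29748 = 0.74804 kg m².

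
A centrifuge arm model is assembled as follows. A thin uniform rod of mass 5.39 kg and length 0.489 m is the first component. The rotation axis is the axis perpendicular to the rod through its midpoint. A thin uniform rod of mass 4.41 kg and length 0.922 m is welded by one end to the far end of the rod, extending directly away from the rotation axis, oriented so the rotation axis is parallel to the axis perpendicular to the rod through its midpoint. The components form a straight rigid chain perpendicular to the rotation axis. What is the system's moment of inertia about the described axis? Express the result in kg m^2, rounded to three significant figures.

Thin rod: I_cm = (1/12)ML² = (1/12)(5.39)(0.489)² = 0.10741 kg m^2; axis through the centre, so I = 0.10741 kg m^2.
Thin rod: I_cm = (1/12)ML² = (1/12)(4.41)(0.922)² = 0.31241 kg m^2; centre at d = 0.2445 + 0.461 = 0.7055 m, so I = I_cm + Md² gives I = 0.31241 + (4.41)(0.7055)² = 2.5074 kg m^2.
Total I = 0.10741 + 2.5074 = 2.6148 kg m^2.

2.61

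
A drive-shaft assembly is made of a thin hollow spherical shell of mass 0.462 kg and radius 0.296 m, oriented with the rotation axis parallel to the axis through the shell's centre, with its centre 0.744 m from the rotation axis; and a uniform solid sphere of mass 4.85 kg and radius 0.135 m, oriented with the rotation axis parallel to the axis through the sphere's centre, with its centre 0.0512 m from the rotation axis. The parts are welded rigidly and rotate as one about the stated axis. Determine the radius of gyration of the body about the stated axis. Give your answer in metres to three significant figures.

Spherical shell: I_cm = (2/3)MR² = (2/3)(0.462)(0.296)² = 0.026986 kg m^2; centre at d = 0.744 m, so the parallel axis theorem gives I = 0.026986 + (0.462)(0.744)² = 0.28272 kg m^2.
Solid sphere: I_cm = (2/5)MR² = (2/5)(4.85)(0.135)² = 0.035356 kg m^2; centre at d = 0.0512 m, so the parallel axis theorem gives I = 0.035356 + (4.85)(0.0512)² = 0.04807 kg m^2.
Total I = 0.33079 kg m^2; total mass M = 5.312 kg.
k = √(I/M) = √(0.33079/5.312) = 0.24954 m.

0.250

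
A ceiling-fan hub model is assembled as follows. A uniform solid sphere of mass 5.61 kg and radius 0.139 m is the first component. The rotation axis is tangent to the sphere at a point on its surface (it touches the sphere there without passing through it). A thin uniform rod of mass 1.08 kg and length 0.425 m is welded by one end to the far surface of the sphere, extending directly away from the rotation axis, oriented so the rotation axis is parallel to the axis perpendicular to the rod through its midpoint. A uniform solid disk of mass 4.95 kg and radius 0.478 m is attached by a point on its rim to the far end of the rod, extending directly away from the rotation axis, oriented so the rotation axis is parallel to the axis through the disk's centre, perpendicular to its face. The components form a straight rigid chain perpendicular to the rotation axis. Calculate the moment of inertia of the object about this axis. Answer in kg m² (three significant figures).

Solid sphere: I_cm = (2/5)MR² = (2/5)(5.61)(0.139)² = 0.043356 kg m²; centre at d = 0.139 m, so I = I_cm + Md² gives I = 0.043356 + (5.61)(0.139)² = 0.15175 kg m².
Thin rod: I_cm = (1/12)ML² = (1/12)(1.08)(0.425)² = 0.016256 kg m²; centre at d = 0.139 + 0.139 + 0.2125 = 0.4905 m, so I = I_cm + Md² gives I = 0.016256 + (1.08)(0.4905)² = 0.27609 kg m².
Solid disk: I_cm = (1/2)MR² = (1/2)(4.95)(0.478)² = 0.5655 kg m²; centre at d = 0.139 + 0.139 + 0.2125 + 0.2125 + 0.478 = 1.181 m, so I = I_cm + Md² gives I = 0.5655 + (4.95)(1.181)² = 7.4696 kg m².
Total I = 0.15175 + 0.27609 + 7.4696 = 7.8974 kg m².

7.90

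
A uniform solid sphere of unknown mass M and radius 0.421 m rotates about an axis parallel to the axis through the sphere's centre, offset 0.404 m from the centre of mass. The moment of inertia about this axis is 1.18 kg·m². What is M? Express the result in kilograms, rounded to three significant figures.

I = I_cm + Md² = (2/5)MR² + Md² = M·[0.4·(0.421)² + (0.404)²] = M·0.23411.
So M = 1.18 / 0.23411 = 5.0403 kg.

5.04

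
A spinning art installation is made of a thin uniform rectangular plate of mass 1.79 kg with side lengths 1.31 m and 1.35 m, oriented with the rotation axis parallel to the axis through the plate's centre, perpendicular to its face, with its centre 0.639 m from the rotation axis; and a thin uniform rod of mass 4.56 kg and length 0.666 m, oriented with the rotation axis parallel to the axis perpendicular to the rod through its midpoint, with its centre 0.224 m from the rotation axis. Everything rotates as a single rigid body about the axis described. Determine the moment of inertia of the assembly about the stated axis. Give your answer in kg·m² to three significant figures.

1.66

Rectangular plate: I_cm = (1/12)M(a²+b²) = (1/12)(1.79)[(1.31)² + (1.35)²] = 0.52784 kg·m²; centre at d = 0.639 m, so I = I_cm + Md² gives I = 0.52784 + (1.79)(0.639)² = 1.2587 kg·m².
Thin rod: I_cm = (1/12)ML² = (1/12)(4.56)(0.666)² = 0.16855 kg·m²; centre at d = 0.224 m, so I = I_cm + Md² gives I = 0.16855 + (4.56)(0.224)² = 0.39735 kg·m².
Total I = 1.2587 + 0.39735 = 1.6561 kg·m².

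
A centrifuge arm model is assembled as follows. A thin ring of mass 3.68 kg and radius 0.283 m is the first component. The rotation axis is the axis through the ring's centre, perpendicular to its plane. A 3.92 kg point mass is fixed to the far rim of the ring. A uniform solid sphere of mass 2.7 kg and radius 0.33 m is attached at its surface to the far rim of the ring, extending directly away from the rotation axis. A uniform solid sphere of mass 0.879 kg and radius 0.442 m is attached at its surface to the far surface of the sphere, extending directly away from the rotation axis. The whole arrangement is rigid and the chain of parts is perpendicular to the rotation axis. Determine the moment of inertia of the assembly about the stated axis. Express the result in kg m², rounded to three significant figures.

3.50

Thin ring: I_cm = MR² = (3.68)(0.283)² = 0.29473 kg m²; axis through the centre, so I = 0.29473 kg m².
Point mass: I_cm = 0; centre at d = 0.283 m, so I = I_cm + Md² gives I = 0 + (3.92)(0.283)² = 0.31395 kg m².
Solid sphere: I_cm = (2/5)MR² = (2/5)(2.7)(0.33)² = 0.11761 kg m²; centre at d = 0.283 + 0.33 = 0.613 m, so I = I_cm + Md² gives I = 0.11761 + (2.7)(0.613)² = 1.1322 kg m².
Solid sphere: I_cm = (2/5)MR² = (2/5)(0.879)(0.442)² = 0.06869 kg m²; centre at d = 0.283 + 0.33 + 0.33 + 0.442 = 1.385 m, so I = I_cm + Md² gives I = 0.06869 + (0.879)(1.385)² = 1.7548 kg m².
Total I = 0.29473 + 0.31395 + 1.1322 + 1.7548 = 3.4957 kg m².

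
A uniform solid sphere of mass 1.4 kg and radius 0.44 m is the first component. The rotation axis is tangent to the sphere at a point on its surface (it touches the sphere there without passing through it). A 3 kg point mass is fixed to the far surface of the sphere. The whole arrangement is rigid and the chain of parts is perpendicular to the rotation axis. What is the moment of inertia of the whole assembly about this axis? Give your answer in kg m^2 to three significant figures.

2.70

Solid sphere: I_cm = (2/5)MR² = (2/5)(1.4)(0.44)² = 0.10842 kg m^2; centre at d = 0.44 m, so I = I_cm + Md² gives I = 0.10842 + (1.4)(0.44)² = 0.37946 kg m^2.
Point mass: I_cm = 0; centre at d = 0.44 + 0.44 = 0.88 m, so I = I_cm + Md² gives I = 0 + (3)(0.88)² = 2.3232 kg m^2.
Total I = 0.37946 + 2.3232 = 2.7027 kg m^2.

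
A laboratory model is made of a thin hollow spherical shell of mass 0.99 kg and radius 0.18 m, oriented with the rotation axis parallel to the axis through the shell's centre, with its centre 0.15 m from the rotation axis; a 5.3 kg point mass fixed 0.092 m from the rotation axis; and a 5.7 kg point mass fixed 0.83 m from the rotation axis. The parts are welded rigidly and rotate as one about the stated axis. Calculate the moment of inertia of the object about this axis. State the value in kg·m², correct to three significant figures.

Spherical shell: I_cm = (2/3)MR² = (2/3)(0.99)(0.18)² = 0.021384 kg·m²; centre at d = 0.15 m, so the parallel axis theorem gives I = 0.021384 + (0.99)(0.15)² = 0.043659 kg·m².
Point mass: I_cm = 0; centre at d = 0.092 m, so the parallel axis theorem gives I = 0 + (5.3)(0.092)² = 0.044859 kg·m².
Point mass: I_cm = 0; centre at d = 0.83 m, so the parallel axis theorem gives I = 0 + (5.7)(0.83)² = 3.9267 kg·m².
Total I = 0.043659 + 0.044859 + 3.9267 = 4.0152 kg·m².

4.02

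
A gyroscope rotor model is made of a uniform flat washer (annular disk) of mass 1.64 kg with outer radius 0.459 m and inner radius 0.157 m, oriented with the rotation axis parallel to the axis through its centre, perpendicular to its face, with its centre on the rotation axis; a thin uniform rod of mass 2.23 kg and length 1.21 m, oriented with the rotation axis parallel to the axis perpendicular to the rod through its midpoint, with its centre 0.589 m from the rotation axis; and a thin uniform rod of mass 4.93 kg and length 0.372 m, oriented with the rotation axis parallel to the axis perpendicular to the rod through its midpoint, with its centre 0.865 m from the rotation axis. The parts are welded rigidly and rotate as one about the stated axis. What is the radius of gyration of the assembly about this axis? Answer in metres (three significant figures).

0.753

Annular disk: I_cm = (1/2)M(R²+r²) = (1/2)(1.64)[(0.459)² + (0.157)²] = 0.19297 kg·m²; axis through the centre, so I = 0.19297 kg·m².
Thin rod: I_cm = (1/12)ML² = (1/12)(2.23)(1.21)² = 0.27208 kg·m²; centre at d = 0.589 m, so the parallel axis theorem gives I = 0.27208 + (2.23)(0.589)² = 1.0457 kg·m².
Thin rod: I_cm = (1/12)ML² = (1/12)(4.93)(0.372)² = 0.056853 kg·m²; centre at d = 0.865 m, so the parallel axis theorem gives I = 0.056853 + (4.93)(0.865)² = 3.7456 kg·m².
Total I = 4.9843 kg·m²; total mass M = 8.8 kg.
k = √(I/M) = √(4.9843/8.8) = 0.75259 m.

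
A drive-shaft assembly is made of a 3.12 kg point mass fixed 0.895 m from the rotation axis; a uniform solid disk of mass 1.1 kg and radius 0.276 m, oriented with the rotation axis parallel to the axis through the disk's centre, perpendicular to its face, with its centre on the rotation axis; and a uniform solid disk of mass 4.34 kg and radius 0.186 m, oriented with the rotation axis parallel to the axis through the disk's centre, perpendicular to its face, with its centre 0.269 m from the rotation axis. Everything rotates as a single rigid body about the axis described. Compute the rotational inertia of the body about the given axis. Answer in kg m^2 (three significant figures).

Point mass: I_cm = 0; centre at d = 0.895 m, so the parallel axis theorem gives I = 0 + (3.12)(0.895)² = 2.4992 kg m^2.
Solid disk: I_cm = (1/2)MR² = (1/2)(1.1)(0.276)² = 0.041897 kg m^2; axis through the centre, so I = 0.041897 kg m^2.
Solid disk: I_cm = (1/2)MR² = (1/2)(4.34)(0.186)² = 0.075073 kg m^2; centre at d = 0.269 m, so the parallel axis theorem gives I = 0.075073 + (4.34)(0.269)² = 0.38912 kg m^2.
Total I = 2.4992 + 0.041897 + 0.38912 = 2.9302 kg m^2.

2.93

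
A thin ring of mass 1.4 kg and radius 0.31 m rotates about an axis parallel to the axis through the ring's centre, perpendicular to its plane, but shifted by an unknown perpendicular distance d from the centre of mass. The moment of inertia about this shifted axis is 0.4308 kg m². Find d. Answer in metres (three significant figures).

About the centre-of-mass axis, I_cm = MR² = (1.4)(0.31)² = 0.13454 kg m².
Parallel axis theorem: I = I_cm + Md², so Md² = 0.4308 − 0.13454 = 0.29626 kg m².
d = √(0.29626 / 1.4) = 0.46002 m.

0.460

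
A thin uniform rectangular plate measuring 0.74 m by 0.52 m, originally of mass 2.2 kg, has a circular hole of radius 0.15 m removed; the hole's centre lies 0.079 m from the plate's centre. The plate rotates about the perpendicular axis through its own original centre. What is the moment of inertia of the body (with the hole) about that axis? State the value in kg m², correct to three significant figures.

Unpierced body about its centre: I₀ = (1/12)M(a²+b²) = (1/12)(2.2)[(0.74)² + (0.52)²] = 0.14997 kg m².
The removed disk has mass m = M·πr²/(ab) = (2.2)·π(0.15)²/(0.74·0.52) = 0.40413 kg (same uniform areal density).
Its moment of inertia about the rotation axis (parallel-axis theorem): I_hole = (1/2)mr² + md² = (1/2)(0.40413)(0.15)² + (0.40413)(0.079)² = 0.0070686 kg m².
Treating the hole as negative mass, I = I₀ − I_hole = 0.14997 − 0.0070686 = 0.1429 kg m².

0.143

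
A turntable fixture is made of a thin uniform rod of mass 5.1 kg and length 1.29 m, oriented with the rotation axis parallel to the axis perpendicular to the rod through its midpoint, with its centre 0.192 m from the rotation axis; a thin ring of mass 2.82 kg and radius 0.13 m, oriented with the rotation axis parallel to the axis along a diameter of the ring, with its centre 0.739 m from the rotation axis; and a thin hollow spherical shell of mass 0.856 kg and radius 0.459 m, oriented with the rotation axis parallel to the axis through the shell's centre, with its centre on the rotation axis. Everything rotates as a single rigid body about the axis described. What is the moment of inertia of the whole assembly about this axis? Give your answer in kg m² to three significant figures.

Thin rod: I_cm = (1/12)ML² = (1/12)(5.1)(1.29)² = 0.70724 kg m²; centre at d = 0.192 m, so I = I_cm + Md² gives I = 0.70724 + (5.1)(0.192)² = 0.89525 kg m².
Thin ring: I_cm = (1/2)MR² = (1/2)(2.82)(0.13)² = 0.023829 kg m²; centre at d = 0.739 m, so I = I_cm + Md² gives I = 0.023829 + (2.82)(0.739)² = 1.5639 kg m².
Spherical shell: I_cm = (2/3)MR² = (2/3)(0.856)(0.459)² = 0.12023 kg m²; axis through the centre, so I = 0.12023 kg m².
Total I = 0.89525 + 1.5639 + 0.12023 = 2.5794 kg m².

2.58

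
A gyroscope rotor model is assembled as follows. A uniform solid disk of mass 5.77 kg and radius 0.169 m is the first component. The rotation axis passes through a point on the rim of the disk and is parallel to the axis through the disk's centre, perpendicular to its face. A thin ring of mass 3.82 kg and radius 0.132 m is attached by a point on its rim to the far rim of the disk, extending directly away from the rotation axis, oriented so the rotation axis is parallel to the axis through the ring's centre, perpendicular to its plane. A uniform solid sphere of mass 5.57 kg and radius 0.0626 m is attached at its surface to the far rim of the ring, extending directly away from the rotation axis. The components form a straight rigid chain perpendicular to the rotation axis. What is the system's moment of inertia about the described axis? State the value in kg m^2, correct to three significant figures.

3.63

Solid disk: I_cm = (1/2)MR² = (1/2)(5.77)(0.169)² = 0.082398 kg m^2; centre at d = 0.169 m, so the parallel axis theorem gives I = 0.082398 + (5.77)(0.169)² = 0.2472 kg m^2.
Thin ring: I_cm = MR² = (3.82)(0.132)² = 0.06656 kg m^2; centre at d = 0.169 + 0.169 + 0.132 = 0.47 m, so the parallel axis theorem gives I = 0.06656 + (3.82)(0.47)² = 0.9104 kg m^2.
Solid sphere: I_cm = (2/5)MR² = (2/5)(5.57)(0.0626)² = 0.008731 kg m^2; centre at d = 0.169 + 0.169 + 0.132 + 0.132 + 0.0626 = 0.6646 m, so the parallel axis theorem gives I = 0.008731 + (5.57)(0.6646)² = 2.469 kg m^2.
Total I = 0.2472 + 0.9104 + 2.469 = 3.6266 kg m^2.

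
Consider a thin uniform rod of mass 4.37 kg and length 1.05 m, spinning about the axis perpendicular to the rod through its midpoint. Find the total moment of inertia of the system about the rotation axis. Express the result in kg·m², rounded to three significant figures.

I_cm = (1/12)ML² = (1/12)(4.37)(1.05)² = 0.40149 kg·m²; axis through the centre, so I = 0.40149 kg·m².

0.401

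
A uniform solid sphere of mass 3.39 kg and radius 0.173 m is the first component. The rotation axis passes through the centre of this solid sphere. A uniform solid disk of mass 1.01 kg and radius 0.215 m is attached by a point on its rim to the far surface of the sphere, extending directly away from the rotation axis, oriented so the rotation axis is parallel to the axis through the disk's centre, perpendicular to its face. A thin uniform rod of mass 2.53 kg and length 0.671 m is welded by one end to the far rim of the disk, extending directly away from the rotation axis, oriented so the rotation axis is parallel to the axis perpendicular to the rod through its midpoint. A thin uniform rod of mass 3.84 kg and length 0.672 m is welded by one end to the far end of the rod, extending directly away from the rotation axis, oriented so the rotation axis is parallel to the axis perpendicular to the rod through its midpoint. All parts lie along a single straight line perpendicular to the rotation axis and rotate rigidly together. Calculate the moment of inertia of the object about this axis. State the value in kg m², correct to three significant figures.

Solid sphere: I_cm = (2/5)MR² = (2/5)(3.39)(0.173)² = 0.040584 kg m²; axis through the centre, so I = 0.040584 kg m².
Solid disk: I_cm = (1/2)MR² = (1/2)(1.01)(0.215)² = 0.023344 kg m²; centre at d = 0.173 + 0.215 = 0.388 m, so the parallel axis theorem gives I = 0.023344 + (1.01)(0.388)² = 0.17539 kg m².
Thin rod: I_cm = (1/12)ML² = (1/12)(2.53)(0.671)² = 0.094926 kg m²; centre at d = 0.173 + 0.215 + 0.215 + 0.3355 = 0.9385 m, so the parallel axis theorem gives I = 0.094926 + (2.53)(0.9385)² = 2.3233 kg m².
Thin rod: I_cm = (1/12)ML² = (1/12)(3.84)(0.672)² = 0.14451 kg m²; centre at d = 0.173 + 0.215 + 0.215 + 0.3355 + 0.3355 + 0.336 = 1.61 m, so the parallel axis theorem gives I = 0.14451 + (3.84)(1.61)² = 10.098 kg m².
Total I = 0.040584 + 0.17539 + 2.3233 + 10.098 = 12.637 kg m².

12.6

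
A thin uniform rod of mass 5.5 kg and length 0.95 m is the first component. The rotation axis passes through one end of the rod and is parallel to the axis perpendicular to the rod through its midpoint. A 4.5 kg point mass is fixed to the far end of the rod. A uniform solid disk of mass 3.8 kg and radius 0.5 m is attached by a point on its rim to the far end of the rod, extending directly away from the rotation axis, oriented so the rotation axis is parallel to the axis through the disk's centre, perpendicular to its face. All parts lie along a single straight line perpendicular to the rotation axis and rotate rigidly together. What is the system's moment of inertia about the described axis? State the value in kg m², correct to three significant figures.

Thin rod: I_cm = (1/12)ML² = (1/12)(5.5)(0.95)² = 0.41365 kg m²; centre at d = 0.475 m, so the parallel axis theorem gives I = 0.41365 + (5.5)(0.475)² = 1.6546 kg m².
Point mass: I_cm = 0; centre at d = 0.475 + 0.475 = 0.95 m, so the parallel axis theorem gives I = 0 + (4.5)(0.95)² = 4.0613 kg m².
Solid disk: I_cm = (1/2)MR² = (1/2)(3.8)(0.5)² = 0.475 kg m²; centre at d = 0.475 + 0.475 + 0.5 = 1.45 m, so the parallel axis theorem gives I = 0.475 + (3.8)(1.45)² = 8.4645 kg m².
Total I = 1.6546 + 4.0613 + 8.4645 = 14.18 kg m².

14.2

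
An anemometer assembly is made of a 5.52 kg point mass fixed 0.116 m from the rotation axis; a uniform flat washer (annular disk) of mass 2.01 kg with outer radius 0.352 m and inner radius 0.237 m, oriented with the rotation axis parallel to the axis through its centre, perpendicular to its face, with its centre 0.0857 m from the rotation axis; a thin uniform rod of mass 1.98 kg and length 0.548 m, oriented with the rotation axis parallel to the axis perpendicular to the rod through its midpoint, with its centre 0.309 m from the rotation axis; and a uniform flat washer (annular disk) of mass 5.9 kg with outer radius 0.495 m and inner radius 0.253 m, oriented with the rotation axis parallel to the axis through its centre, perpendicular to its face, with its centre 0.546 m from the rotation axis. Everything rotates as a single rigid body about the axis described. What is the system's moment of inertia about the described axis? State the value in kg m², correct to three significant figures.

Point mass: I_cm = 0; centre at d = 0.116 m, so the parallel axis theorem gives I = 0 + (5.52)(0.116)² = 0.074277 kg m².
Annular disk: I_cm = (1/2)M(R²+r²) = (1/2)(2.01)[(0.352)² + (0.237)²] = 0.18097 kg m²; centre at d = 0.0857 m, so the parallel axis theorem gives I = 0.18097 + (2.01)(0.0857)² = 0.19574 kg m².
Thin rod: I_cm = (1/12)ML² = (1/12)(1.98)(0.548)² = 0.04955 kg m²; centre at d = 0.309 m, so the parallel axis theorem gives I = 0.04955 + (1.98)(0.309)² = 0.2386 kg m².
Annular disk: I_cm = (1/2)M(R²+r²) = (1/2)(5.9)[(0.495)² + (0.253)²] = 0.91165 kg m²; centre at d = 0.546 m, so the parallel axis theorem gives I = 0.91165 + (5.9)(0.546)² = 2.6705 kg m².
Total I = 0.074277 + 0.19574 + 0.2386 + 2.6705 = 3.1792 kg m².

3.18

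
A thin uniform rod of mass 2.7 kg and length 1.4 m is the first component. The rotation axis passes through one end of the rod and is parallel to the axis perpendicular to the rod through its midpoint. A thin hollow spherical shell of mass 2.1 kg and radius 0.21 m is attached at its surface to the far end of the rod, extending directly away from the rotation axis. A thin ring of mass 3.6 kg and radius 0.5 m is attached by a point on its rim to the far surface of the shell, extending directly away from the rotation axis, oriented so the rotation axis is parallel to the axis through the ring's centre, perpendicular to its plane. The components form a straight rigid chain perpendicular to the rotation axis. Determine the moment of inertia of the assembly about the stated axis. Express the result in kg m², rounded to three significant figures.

27.5

Thin rod: I_cm = (1/12)ML² = (1/12)(2.7)(1.4)² = 0.441 kg m²; centre at d = 0.7 m, so the parallel axis theorem gives I = 0.441 + (2.7)(0.7)² = 1.764 kg m².
Spherical shell: I_cm = (2/3)MR² = (2/3)(2.1)(0.21)² = 0.06174 kg m²; centre at d = 0.7 + 0.7 + 0.21 = 1.61 m, so the parallel axis theorem gives I = 0.06174 + (2.1)(1.61)² = 5.5051 kg m².
Thin ring: I_cm = MR² = (3.6)(0.5)² = 0.9 kg m²; centre at d = 0.7 + 0.7 + 0.21 + 0.21 + 0.5 = 2.32 m, so the parallel axis theorem gives I = 0.9 + (3.6)(2.32)² = 20.277 kg m².
Total I = 1.764 + 5.5051 + 20.277 = 27.546 kg m².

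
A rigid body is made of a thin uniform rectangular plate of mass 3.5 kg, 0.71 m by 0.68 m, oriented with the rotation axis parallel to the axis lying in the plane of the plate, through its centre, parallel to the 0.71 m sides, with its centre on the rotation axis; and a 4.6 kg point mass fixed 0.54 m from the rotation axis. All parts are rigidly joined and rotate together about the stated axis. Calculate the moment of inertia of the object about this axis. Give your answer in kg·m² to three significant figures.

1.48

Rectangular plate: I_cm = (1/12)Mb² = (1/12)(3.5)(0.68)² = 0.13487 kg·m²; axis through the centre, so I = 0.13487 kg·m².
Point mass: I_cm = 0; centre at d = 0.54 m, so the parallel axis theorem gives I = 0 + (4.6)(0.54)² = 1.3414 kg·m².
Total I = 0.13487 + 1.3414 = 1.4762 kg·m².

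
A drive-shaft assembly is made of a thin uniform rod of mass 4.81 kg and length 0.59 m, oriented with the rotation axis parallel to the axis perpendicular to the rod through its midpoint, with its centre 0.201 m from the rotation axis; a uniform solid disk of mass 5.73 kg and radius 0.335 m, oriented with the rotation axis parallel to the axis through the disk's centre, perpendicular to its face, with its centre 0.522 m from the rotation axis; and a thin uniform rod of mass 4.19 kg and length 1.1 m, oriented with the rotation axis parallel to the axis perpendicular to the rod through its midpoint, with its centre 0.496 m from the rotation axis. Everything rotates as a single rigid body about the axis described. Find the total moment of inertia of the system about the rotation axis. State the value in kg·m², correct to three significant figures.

3.67

Thin rod: I_cm = (1/12)ML² = (1/12)(4.81)(0.59)² = 0.13953 kg·m²; centre at d = 0.201 m, so I = I_cm + Md² gives I = 0.13953 + (4.81)(0.201)² = 0.33386 kg·m².
Solid disk: I_cm = (1/2)MR² = (1/2)(5.73)(0.335)² = 0.32152 kg·m²; centre at d = 0.522 m, so I = I_cm + Md² gives I = 0.32152 + (5.73)(0.522)² = 1.8829 kg·m².
Thin rod: I_cm = (1/12)ML² = (1/12)(4.19)(1.1)² = 0.42249 kg·m²; centre at d = 0.496 m, so I = I_cm + Md² gives I = 0.42249 + (4.19)(0.496)² = 1.4533 kg·m².
Total I = 0.33386 + 1.8829 + 1.4533 = 3.67 kg·m².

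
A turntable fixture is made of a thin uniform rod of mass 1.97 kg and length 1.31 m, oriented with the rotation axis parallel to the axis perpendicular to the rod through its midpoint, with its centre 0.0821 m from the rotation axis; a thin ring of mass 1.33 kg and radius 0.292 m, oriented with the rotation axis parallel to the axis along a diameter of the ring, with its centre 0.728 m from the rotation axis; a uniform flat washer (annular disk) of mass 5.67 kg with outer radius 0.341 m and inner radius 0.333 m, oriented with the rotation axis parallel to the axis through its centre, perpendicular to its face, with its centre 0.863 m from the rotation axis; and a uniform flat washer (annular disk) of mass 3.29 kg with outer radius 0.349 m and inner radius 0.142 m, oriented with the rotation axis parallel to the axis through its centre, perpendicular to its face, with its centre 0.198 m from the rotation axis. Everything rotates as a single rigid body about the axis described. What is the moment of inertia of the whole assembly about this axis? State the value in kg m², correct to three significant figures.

6.29

Thin rod: I_cm = (1/12)ML² = (1/12)(1.97)(1.31)² = 0.28173 kg m²; centre at d = 0.0821 m, so the parallel axis theorem gives I = 0.28173 + (1.97)(0.0821)² = 0.29501 kg m².
Thin ring: I_cm = (1/2)MR² = (1/2)(1.33)(0.292)² = 0.056701 kg m²; centre at d = 0.728 m, so the parallel axis theorem gives I = 0.056701 + (1.33)(0.728)² = 0.76158 kg m².
Annular disk: I_cm = (1/2)M(R²+r²) = (1/2)(5.67)[(0.341)² + (0.333)²] = 0.64403 kg m²; centre at d = 0.863 m, so the parallel axis theorem gives I = 0.64403 + (5.67)(0.863)² = 4.8669 kg m².
Annular disk: I_cm = (1/2)M(R²+r²) = (1/2)(3.29)[(0.349)² + (0.142)²] = 0.23353 kg m²; centre at d = 0.198 m, so the parallel axis theorem gives I = 0.23353 + (3.29)(0.198)² = 0.36251 kg m².
Total I = 0.29501 + 0.76158 + 4.8669 + 0.36251 = 6.286 kg m².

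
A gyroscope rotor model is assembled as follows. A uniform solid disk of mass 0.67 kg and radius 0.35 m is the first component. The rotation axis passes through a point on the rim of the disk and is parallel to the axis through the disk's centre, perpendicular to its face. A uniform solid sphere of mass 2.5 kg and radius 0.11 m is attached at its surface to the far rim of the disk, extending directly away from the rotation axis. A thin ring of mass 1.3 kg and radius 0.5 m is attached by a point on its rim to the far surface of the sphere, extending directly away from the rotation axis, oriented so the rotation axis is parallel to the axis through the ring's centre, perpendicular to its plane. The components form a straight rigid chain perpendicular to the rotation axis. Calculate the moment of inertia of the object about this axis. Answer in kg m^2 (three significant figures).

Solid disk: I_cm = (1/2)MR² = (1/2)(0.67)(0.35)² = 0.041037 kg m^2; centre at d = 0.35 m, so I = I_cm + Md² gives I = 0.041037 + (0.67)(0.35)² = 0.12311 kg m^2.
Solid sphere: I_cm = (2/5)MR² = (2/5)(2.5)(0.11)² = 0.0121 kg m^2; centre at d = 0.35 + 0.35 + 0.11 = 0.81 m, so I = I_cm + Md² gives I = 0.0121 + (2.5)(0.81)² = 1.6523 kg m^2.
Thin ring: I_cm = MR² = (1.3)(0.5)² = 0.325 kg m^2; centre at d = 0.35 + 0.35 + 0.11 + 0.11 + 0.5 = 1.42 m, so I = I_cm + Md² gives I = 0.325 + (1.3)(1.42)² = 2.9463 kg m^2.
Total I = 0.12311 + 1.6523 + 2.9463 = 4.7218 kg m^2.

4.72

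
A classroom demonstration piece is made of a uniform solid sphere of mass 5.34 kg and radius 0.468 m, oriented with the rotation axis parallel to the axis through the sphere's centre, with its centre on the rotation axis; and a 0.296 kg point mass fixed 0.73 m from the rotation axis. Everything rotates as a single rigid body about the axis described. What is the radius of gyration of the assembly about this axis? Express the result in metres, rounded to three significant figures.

0.333

Solid sphere: I_cm = (2/5)MR² = (2/5)(5.34)(0.468)² = 0.46784 kg·m²; axis through the centre, so I = 0.46784 kg·m².
Point mass: I_cm = 0; centre at d = 0.73 m, so I = I_cm + Md² gives I = 0 + (0.296)(0.73)² = 0.15774 kg·m².
Total I = 0.62557 kg·m²; total mass M = 5.636 kg.
k = √(I/M) = √(0.62557/5.636) = 0.33316 m.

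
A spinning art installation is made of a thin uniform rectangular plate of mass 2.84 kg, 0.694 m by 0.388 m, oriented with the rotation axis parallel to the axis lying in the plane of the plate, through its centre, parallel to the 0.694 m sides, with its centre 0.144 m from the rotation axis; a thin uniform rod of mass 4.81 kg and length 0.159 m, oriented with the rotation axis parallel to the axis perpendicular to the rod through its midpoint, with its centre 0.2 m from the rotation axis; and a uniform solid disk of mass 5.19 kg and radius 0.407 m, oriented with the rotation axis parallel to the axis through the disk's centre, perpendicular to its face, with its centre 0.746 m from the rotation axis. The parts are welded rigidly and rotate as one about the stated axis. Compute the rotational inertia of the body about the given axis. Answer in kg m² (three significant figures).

Rectangular plate: I_cm = (1/12)Mb² = (1/12)(2.84)(0.388)² = 0.035629 kg m²; centre at d = 0.144 m, so the parallel axis theorem gives I = 0.035629 + (2.84)(0.144)² = 0.094519 kg m².
Thin rod: I_cm = (1/12)ML² = (1/12)(4.81)(0.159)² = 0.010133 kg m²; centre at d = 0.2 m, so the parallel axis theorem gives I = 0.010133 + (4.81)(0.2)² = 0.20253 kg m².
Solid disk: I_cm = (1/2)MR² = (1/2)(5.19)(0.407)² = 0.42986 kg m²; centre at d = 0.746 m, so the parallel axis theorem gives I = 0.42986 + (5.19)(0.746)² = 3.3182 kg m².
Total I = 0.094519 + 0.20253 + 3.3182 = 3.6152 kg m².

3.62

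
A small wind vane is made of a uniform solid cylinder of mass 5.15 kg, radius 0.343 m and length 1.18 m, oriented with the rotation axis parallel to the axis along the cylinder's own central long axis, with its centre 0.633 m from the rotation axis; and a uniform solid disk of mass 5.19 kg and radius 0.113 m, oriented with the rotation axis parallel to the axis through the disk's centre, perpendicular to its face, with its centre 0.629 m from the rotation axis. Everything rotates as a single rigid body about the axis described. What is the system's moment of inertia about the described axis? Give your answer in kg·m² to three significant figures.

4.45

Solid cylinder: I_cm = (1/2)MR² = (1/2)(5.15)(0.343)² = 0.30295 kg·m²; centre at d = 0.633 m, so I = I_cm + Md² gives I = 0.30295 + (5.15)(0.633)² = 2.3665 kg·m².
Solid disk: I_cm = (1/2)MR² = (1/2)(5.19)(0.113)² = 0.033136 kg·m²; centre at d = 0.629 m, so I = I_cm + Md² gives I = 0.033136 + (5.19)(0.629)² = 2.0865 kg·m².
Total I = 2.3665 + 2.0865 = 4.453 kg·m².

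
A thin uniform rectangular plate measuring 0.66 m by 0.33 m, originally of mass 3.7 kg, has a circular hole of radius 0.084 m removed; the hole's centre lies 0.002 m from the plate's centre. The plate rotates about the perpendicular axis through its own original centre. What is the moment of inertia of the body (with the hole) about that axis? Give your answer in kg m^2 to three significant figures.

Unpierced body about its centre: I₀ = (1/12)M(a²+b²) = (1/12)(3.7)[(0.66)² + (0.33)²] = 0.16789 kg m^2.
The removed disk has mass m = M·πr²/(ab) = (3.7)·π(0.084)²/(0.66·0.33) = 0.37658 kg (same uniform areal density).
Its moment of inertia about the rotation axis (parallel-axis theorem): I_hole = (1/2)mr² + md² = (1/2)(0.37658)(0.084)² + (0.37658)(0.002)² = 0.0013301 kg m^2.
Treating the hole as negative mass, I = I₀ − I_hole = 0.16789 − 0.0013301 = 0.16656 kg m^2.

0.167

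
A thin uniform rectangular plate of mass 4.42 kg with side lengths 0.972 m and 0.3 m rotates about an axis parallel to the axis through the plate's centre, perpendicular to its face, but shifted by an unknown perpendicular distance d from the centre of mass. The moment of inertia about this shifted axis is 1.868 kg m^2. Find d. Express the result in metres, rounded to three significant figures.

About the centre-of-mass axis, I_cm = (1/12)M(a²+b²) = (1/12)(4.42)[(0.972)² + (0.3)²] = 0.38115 kg m^2.
Parallel axis theorem: I = I_cm + Md², so Md² = 1.868 − 0.38115 = 1.4869 kg m^2.
d = √(1.4869 / 4.42) = 0.57999 m.

0.580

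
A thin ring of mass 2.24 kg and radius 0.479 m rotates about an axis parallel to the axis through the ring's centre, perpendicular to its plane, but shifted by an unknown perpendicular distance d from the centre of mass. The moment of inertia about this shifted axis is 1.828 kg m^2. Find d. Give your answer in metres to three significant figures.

About the centre-of-mass axis, I_cm = MR² = (2.24)(0.479)² = 0.51395 kg m^2.
Parallel axis theorem: I = I_cm + Md², so Md² = 1.828 − 0.51395 = 1.3141 kg m^2.
d = √(1.3141 / 2.24) = 0.76592 m.

0.766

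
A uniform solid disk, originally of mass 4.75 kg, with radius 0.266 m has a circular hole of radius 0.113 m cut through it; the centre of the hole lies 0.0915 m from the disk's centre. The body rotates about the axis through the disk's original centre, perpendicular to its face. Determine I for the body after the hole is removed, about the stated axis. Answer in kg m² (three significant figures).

Unpierced body about its centre: I₀ = (1/2)MR² = (1/2)(4.75)(0.266)² = 0.16805 kg m².
The removed disk has mass m = M·(r/R)² = (4.75)(0.113/0.266)² = 0.85721 kg (same uniform areal density).
Its moment of inertia about the rotation axis (parallel-axis theorem): I_hole = (1/2)mr² + md² = (1/2)(0.85721)(0.113)² + (0.85721)(0.0915)² = 0.01265 kg m².
Treating the hole as negative mass, I = I₀ − I_hole = 0.16805 − 0.01265 = 0.1554 kg m².

0.155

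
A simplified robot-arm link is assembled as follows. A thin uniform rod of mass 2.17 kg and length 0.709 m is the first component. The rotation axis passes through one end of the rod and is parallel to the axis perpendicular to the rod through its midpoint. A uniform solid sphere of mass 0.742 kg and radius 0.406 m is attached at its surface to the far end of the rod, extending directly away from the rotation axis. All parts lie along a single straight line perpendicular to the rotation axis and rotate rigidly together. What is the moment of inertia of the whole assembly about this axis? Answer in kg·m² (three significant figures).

1.34

Thin rod: I_cm = (1/12)ML² = (1/12)(2.17)(0.709)² = 0.090901 kg·m²; centre at d = 0.3545 m, so I = I_cm + Md² gives I = 0.090901 + (2.17)(0.3545)² = 0.36361 kg·m².
Solid sphere: I_cm = (2/5)MR² = (2/5)(0.742)(0.406)² = 0.048923 kg·m²; centre at d = 0.3545 + 0.3545 + 0.406 = 1.115 m, so I = I_cm + Md² gives I = 0.048923 + (0.742)(1.115)² = 0.9714 kg·m².
Total I = 0.36361 + 0.9714 = 1.335 kg·m².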